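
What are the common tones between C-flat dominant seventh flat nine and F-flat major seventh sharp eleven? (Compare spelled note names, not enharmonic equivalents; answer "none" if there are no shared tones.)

C-flat dominant seventh flat nine: C-flat E-flat G-flat B-double-flat D-double-flat
F-flat major seventh sharp eleven: F-flat A-flat C-flat E-flat B-flat
Common to both → C-flat, E-flat.

C-flat – E-flat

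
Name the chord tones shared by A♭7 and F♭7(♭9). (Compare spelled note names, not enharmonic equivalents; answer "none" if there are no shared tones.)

A♭7: A♭ C E♭ G♭
F♭7(♭9): F♭ A♭ C♭ E𝄫 G𝄫
Common to both → A♭.

A♭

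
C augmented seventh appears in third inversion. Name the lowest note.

C augmented seventh in root position is C–E–G♯–B♭.
Third inversion places the seventh in the bass, which is B♭.

B♭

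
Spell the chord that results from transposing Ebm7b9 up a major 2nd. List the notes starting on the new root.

F – Ab – C – Eb – Gb

A major 2nd up from Eb is F, so the new chord is F minor seventh flat nine.
F — root
Ab — minor 3rd
C — perfect 5th
Eb — minor 7th
Gb — minor 9th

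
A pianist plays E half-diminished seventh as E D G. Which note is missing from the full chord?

B-flat

E half-diminished seventh = E, G, B-flat, D. The voicing lacks the 5th (diminished 5th), B-flat.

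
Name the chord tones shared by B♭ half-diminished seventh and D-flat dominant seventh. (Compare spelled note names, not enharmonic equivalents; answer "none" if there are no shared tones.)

B♭ half-diminished seventh: B-flat D-flat F-flat A-flat
D-flat dominant seventh: D-flat F A-flat C-flat
Common to both → D-flat, A-flat.

D-flat  A-flat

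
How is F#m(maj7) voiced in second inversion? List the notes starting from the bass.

F#m(maj7) = F#–A–C#–E#; second inversion → fifth (C#) lowest.

C#  E#  F#  A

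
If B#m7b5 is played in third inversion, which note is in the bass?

B#m7b5 in root position is B♯–D♯–F♯–A♯.
Third inversion places the seventh in the bass, which is A♯.

A♯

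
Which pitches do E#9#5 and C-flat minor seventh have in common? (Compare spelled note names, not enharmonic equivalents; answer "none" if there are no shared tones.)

E#9#5: E♯ G𝄪 B𝄪 D♯ F𝄪
C-flat minor seventh: C♭ E𝄫 G♭ B𝄫
Common to both → none.

none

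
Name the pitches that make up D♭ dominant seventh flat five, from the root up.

D-flat – F – A-double-flat – C-flat

Root D-flat, quality dominant seventh flat five:
Root: D-flat
Major 3rd (3rd): F
Diminished 5th (5th): A-double-flat
Minor 7th (7th): C-flat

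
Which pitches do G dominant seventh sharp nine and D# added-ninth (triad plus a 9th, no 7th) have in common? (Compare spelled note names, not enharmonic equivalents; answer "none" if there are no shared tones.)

A-sharp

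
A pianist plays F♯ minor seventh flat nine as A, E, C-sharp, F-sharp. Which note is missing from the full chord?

G

F♯ minor seventh flat nine = F-sharp, A, C-sharp, E, G. The voicing lacks the 9th (minor 9th), G.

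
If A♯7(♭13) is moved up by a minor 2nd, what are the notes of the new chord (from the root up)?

A minor 2nd up from A♯ is B, so the new chord is B dominant seventh flat thirteen.
- root: B
- major 3rd: D♯
- perfect 5th: F♯
- minor 7th: A
- minor 13th: G

B D♯ F♯ A G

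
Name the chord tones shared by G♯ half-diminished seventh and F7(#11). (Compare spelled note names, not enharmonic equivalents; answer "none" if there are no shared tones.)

G♯ half-diminished seventh: G♯ B D F♯
F7(#11): F A C E♭ B
Common to both → B.

B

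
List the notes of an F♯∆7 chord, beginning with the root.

F# – A# – C# – E#

F♯∆7 is a major seventh built on F#.
Root: F#
Major 3rd (3rd): A#
Perfect 5th (5th): C#
Major 7th (7th): E#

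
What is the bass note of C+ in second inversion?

C+ in root position is C–E–G#.
Second inversion places the fifth in the bass, which is G#.

G#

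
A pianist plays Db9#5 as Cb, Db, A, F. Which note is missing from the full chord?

Eb

Db9#5 = Db, F, A, Cb, Eb. The voicing lacks the 9th (major 9th), Eb.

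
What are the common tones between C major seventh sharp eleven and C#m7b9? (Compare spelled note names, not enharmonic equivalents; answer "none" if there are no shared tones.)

C major seventh sharp eleven = C, E, G, B, F#.
C#m7b9 = C#, E, G#, B, D.
Shared: E, B.

E – B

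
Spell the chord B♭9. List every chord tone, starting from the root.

Bb – D – F – Ab – C

B♭9: dominant ninth on Bb.
- root: Bb
- major 3rd: D
- perfect 5th: F
- minor 7th: Ab
- major 9th: C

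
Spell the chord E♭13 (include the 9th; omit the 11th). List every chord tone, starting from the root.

Eb, G, Bb, Db, F, C

E♭13: dominant thirteenth on Eb.
- root: Eb
- major 3rd: G
- perfect 5th: Bb
- minor 7th: Db
- major 9th: F
- major 13th: C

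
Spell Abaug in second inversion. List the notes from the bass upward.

In root position, Abaug is Ab–C–E.
Second inversion puts the fifth (E) in the bass.

E – Ab – C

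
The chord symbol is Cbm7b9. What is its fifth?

Root of Cbm7b9 = C♭. The 5th is a perfect 5th: C♭ up a perfect 5th → G♭.

G♭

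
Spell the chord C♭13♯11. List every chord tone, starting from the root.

Cb – Eb – Gb – Bbb – Db – F – Ab

Root Cb, quality dominant thirteenth sharp eleven:
Cb — root
Eb — major 3rd
Gb — perfect 5th
Bbb — minor 7th
Db — major 9th
F — augmented 11th
Ab — major 13th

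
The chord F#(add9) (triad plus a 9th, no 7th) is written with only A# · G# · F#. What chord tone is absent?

C#

F#(add9) = F#, A#, C#, G#. The voicing lacks the 5th (perfect 5th), C#.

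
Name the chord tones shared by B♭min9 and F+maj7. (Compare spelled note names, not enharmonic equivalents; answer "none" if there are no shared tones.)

B♭min9 = Bb, Db, F, Ab, C.
F+maj7 = F, A, C#, E.
Shared: F.

F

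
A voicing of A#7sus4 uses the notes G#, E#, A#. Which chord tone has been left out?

D#

The full A#7sus4 chord is A#, D#, E#, G#.
Comparing with the voicing, the perfect 4th (4th) — D# — is absent.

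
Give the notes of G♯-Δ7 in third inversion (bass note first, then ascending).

F##, G#, B, D#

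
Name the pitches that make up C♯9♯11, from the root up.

C#, E#, G#, B, D#, F##

C♯9♯11: dominant ninth sharp eleven on C#.
Root: C#
Major 3rd (3rd): E#
Perfect 5th (5th): G#
Minor 7th (7th): B
Major 9th (9th): D#
Augmented 11th (11th): F##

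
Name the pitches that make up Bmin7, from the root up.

Bmin7 is a minor seventh built on B.
B — root
D — minor 3rd
F# — perfect 5th
A — minor 7th

B D F# A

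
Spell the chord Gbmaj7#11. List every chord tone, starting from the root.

Root Gb, quality major seventh sharp eleven:
- root: Gb
- major 3rd: Bb
- perfect 5th: Db
- major 7th: F
- augmented 11th: C

Gb Bb Db F C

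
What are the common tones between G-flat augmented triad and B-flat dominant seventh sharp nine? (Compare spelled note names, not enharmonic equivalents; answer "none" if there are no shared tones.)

B-flat, D

G-flat augmented triad: G-flat B-flat D
B-flat dominant seventh sharp nine: B-flat D F A-flat C-sharp
Common to both → B-flat, D.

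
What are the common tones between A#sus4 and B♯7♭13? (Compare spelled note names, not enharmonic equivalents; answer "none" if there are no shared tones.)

A♯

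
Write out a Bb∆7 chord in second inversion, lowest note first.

F A Bb D

In root position, Bb∆7 is Bb–D–F–A.
Second inversion puts the fifth (F) in the bass.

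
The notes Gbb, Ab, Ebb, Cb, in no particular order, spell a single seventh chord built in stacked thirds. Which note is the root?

Ab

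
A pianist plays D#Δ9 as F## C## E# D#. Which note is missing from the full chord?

The full D#Δ9 chord is D#, F##, A#, C##, E#.
Comparing with the voicing, the perfect 5th (5th) — A# — is absent.

A#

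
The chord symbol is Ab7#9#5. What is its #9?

Root of Ab7#9#5 = Ab. The 9th is an augmented 9th: Ab up an augmented 9th → B.

B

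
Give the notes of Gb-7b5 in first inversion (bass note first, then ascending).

Bbb, Dbb, Fb, Gb

In root position, Gb-7b5 is Gb–Bbb–Dbb–Fb.
First inversion puts the third (Bbb) in the bass.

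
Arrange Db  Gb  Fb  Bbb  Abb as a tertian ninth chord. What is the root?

Gb

Arranged so that each adjacent pair is a third by letter name: Gb – Bbb – Db – Fb – Abb.
The bottom of that stack, Gb, is the root (this is Gb minor seventh flat nine).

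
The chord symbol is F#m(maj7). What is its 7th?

E#

Root of F#m(maj7) = F#. The 7th is a major 7th: F# up a major 7th → E#.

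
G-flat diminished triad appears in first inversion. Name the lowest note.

B-double-flat

G-flat diminished triad in root position is G-flat–B-double-flat–D-double-flat.
First inversion places the third in the bass, which is B-double-flat.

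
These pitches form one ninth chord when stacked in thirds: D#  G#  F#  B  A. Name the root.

G#

Arranged so that each adjacent pair is a third by letter name: G# – B – D# – F# – A.
The bottom of that stack, G#, is the root (this is G# minor seventh flat nine).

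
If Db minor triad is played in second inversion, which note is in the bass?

Ab

Db minor triad = Db–Fb–Ab. Second inversion → fifth in the bass = Ab.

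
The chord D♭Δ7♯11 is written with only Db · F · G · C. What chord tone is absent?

Ab

D♭Δ7♯11 = Db, F, Ab, C, G. The voicing lacks the 5th (perfect 5th), Ab.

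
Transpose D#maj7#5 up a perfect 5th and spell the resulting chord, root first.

A#  C##  E##  G##

D# up a perfect 5th → A#. New chord: A# augmented major seventh.
A# — root
C## — major 3rd
E## — augmented 5th
G## — major 7th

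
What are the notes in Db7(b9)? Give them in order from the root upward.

Db7(b9): dominant seventh flat nine on Db.
Root: Db
Major 3rd (3rd): F
Perfect 5th (5th): Ab
Minor 7th (7th): Cb
Minor 9th (9th): Ebb

Db F Ab Cb Ebb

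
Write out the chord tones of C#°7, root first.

Root C#, quality diminished seventh:
C# — root
E — minor 3rd
G — diminished 5th
Bb — diminished 7th

C#  E  G  Bb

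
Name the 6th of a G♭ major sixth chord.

G♭ major sixth is built on Gb; its 6th is a major 6th above the root.
A sixth above G uses the letter E, and the major 6th above Gb is Eb.

Eb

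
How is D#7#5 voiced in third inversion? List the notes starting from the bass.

In root position, D#7#5 is D#–F##–A##–C#.
Third inversion puts the seventh (C#) in the bass.

C#  D#  F##  A##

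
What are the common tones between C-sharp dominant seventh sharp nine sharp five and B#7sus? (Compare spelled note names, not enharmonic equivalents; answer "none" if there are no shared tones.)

C-sharp dominant seventh sharp nine sharp five = C♯, E♯, G𝄪, B, D𝄪.
B#7sus = B♯, E♯, F𝄪, A♯.
Shared: E♯.

E♯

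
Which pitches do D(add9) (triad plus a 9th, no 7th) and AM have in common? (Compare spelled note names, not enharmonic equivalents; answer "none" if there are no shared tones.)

A  E

D(add9): D F# A E
AM: A C# E
Common to both → A, E.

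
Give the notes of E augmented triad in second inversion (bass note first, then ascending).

B-sharp  E  G-sharp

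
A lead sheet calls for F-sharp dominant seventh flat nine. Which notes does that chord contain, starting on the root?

Root F-sharp, quality dominant seventh flat nine:
- root: F-sharp
- major 3rd: A-sharp
- perfect 5th: C-sharp
- minor 7th: E
- minor 9th: G

F-sharp, A-sharp, C-sharp, E, G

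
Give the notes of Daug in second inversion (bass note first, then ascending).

A#, D, F#

In root position, Daug is D–F#–A#.
Second inversion puts the fifth (A#) in the bass.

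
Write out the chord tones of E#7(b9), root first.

E#7(b9) is a dominant seventh flat nine built on E#.
E# — root
G## — major 3rd
B# — perfect 5th
D# — minor 7th
F# — minor 9th

E# – G## – B# – D# – F#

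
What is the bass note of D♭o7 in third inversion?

Cbb

D♭o7 in root position is Db–Fb–Abb–Cbb.
Third inversion places the seventh in the bass, which is Cbb.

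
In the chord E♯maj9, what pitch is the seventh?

Root of E♯maj9 = E#. The 7th is a major 7th: E# up a major 7th → D##.

D##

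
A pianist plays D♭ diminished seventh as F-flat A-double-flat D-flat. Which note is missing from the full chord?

The full D♭ diminished seventh chord is D-flat, F-flat, A-double-flat, C-double-flat.
Comparing with the voicing, the diminished 7th (7th) — C-double-flat — is absent.

C-double-flat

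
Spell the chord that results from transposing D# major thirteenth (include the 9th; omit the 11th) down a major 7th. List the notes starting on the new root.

A major 7th down from D# is E, so the new chord is E major thirteenth.
root → E
3rd (major 3rd) → G#
5th (perfect 5th) → B
7th (major 7th) → D#
9th (major 9th) → F#
13th (major 13th) → C#

E, G#, B, D#, F#, C#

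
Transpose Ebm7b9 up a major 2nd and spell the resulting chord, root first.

A major 2nd up from E♭ is F, so the new chord is F minor seventh flat nine.
F — root
A♭ — minor 3rd
C — perfect 5th
E♭ — minor 7th
G♭ — minor 9th

F A♭ C E♭ G♭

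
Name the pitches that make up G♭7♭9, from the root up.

G♭7♭9: dominant seventh flat nine on G♭.
Root: G♭
Major 3rd (3rd): B♭
Perfect 5th (5th): D♭
Minor 7th (7th): F♭
Minor 9th (9th): A𝄫

G♭  B♭  D♭  F♭  A𝄫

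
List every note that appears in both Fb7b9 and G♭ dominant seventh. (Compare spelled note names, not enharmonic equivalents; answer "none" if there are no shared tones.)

Fb

Fb7b9: Fb Ab Cb Ebb Gbb
G♭ dominant seventh: Gb Bb Db Fb
Common to both → Fb.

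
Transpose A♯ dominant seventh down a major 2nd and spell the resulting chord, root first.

A# down a major 2nd → G#. New chord: G# dominant seventh.
Root: G#
Major 3rd (3rd): B#
Perfect 5th (5th): D#
Minor 7th (7th): F#

G#, B#, D#, F#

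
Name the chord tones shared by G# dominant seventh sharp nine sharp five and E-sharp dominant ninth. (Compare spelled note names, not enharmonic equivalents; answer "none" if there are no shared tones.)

B-sharp

G# dominant seventh sharp nine sharp five = G-sharp, B-sharp, D-double-sharp, F-sharp, A-double-sharp.
E-sharp dominant ninth = E-sharp, G-double-sharp, B-sharp, D-sharp, F-double-sharp.
Shared: B-sharp.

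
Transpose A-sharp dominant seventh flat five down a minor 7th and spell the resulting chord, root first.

B-sharp – D-double-sharp – F-sharp – A-sharp

A minor 7th down from A-sharp is B-sharp, so the new chord is B-sharp dominant seventh flat five.
root → B-sharp
3rd (major 3rd) → D-double-sharp
5th (diminished 5th) → F-sharp
7th (minor 7th) → A-sharp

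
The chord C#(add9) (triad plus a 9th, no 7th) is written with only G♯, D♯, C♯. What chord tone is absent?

E♯

C#(add9) = C♯, E♯, G♯, D♯. The voicing lacks the 3rd (major 3rd), E♯.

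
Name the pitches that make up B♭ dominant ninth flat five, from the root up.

Root Bb, quality dominant ninth flat five:
Root: Bb
Major 3rd (3rd): D
Diminished 5th (5th): Fb
Minor 7th (7th): Ab
Major 9th (9th): C

Bb  D  Fb  Ab  C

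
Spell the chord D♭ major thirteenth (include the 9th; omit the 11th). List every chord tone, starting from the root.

D♭ major thirteenth is a major thirteenth built on D-flat.
- root: D-flat
- major 3rd: F
- perfect 5th: A-flat
- major 7th: C
- major 9th: E-flat
- major 13th: B-flat

D-flat, F, A-flat, C, E-flat, B-flat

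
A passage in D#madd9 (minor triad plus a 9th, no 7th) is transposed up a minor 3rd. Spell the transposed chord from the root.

F#, A, C#, G#

A minor 3rd up from D# is F#, so the new chord is F# minor added-ninth.
F# — root
A — minor 3rd
C# — perfect 5th
G# — major 9th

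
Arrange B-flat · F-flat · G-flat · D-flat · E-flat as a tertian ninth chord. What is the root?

E-flat

Arranged so that each adjacent pair is a third by letter name: E-flat – G-flat – B-flat – D-flat – F-flat.
The bottom of that stack, E-flat, is the root (this is E-flat minor seventh flat nine).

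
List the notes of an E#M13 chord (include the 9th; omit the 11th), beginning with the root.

E#M13: major thirteenth on E#.
- root: E#
- major 3rd: G##
- perfect 5th: B#
- major 7th: D##
- major 9th: F##
- major 13th: C##

E#  G##  B#  D##  F##  C##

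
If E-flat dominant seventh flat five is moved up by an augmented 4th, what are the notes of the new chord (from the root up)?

A, C-sharp, E-flat, G

E-flat up an augmented 4th → A. New chord: A dominant seventh flat five.
root → A
3rd (major 3rd) → C-sharp
5th (diminished 5th) → E-flat
7th (minor 7th) → G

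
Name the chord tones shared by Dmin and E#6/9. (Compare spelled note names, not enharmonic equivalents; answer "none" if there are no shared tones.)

none

Dmin = D, F, A.
E#6/9 = E♯, G𝄪, B♯, C𝄪, F𝄪.
Shared: none.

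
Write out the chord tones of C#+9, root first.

C# – E# – G## – B – D#

C#+9 is a dominant ninth sharp five built on C#.
C# — root
E# — major 3rd
G## — augmented 5th
B — minor 7th
D# — major 9th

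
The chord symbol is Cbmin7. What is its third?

Ebb

Cbmin7 is built on Cb; its 3rd is a minor 3rd above the root.
A third above C uses the letter E, and the minor 3rd above Cb is Ebb.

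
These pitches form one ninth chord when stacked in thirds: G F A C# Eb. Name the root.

F

Stacking in thirds gives F – A – C# – Eb – G, so F is the root — F dominant ninth sharp five.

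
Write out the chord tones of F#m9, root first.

F#m9 is a minor ninth built on F#.
- root: F#
- minor 3rd: A
- perfect 5th: C#
- minor 7th: E
- major 9th: G#

F# – A – C# – E – G#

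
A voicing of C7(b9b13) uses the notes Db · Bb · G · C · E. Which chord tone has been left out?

Ab

C7(b9b13) = C, E, G, Bb, Db, Ab. The voicing lacks the 13th (minor 13th), Ab.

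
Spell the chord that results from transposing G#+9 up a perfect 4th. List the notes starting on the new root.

A perfect 4th up from G# is C#, so the new chord is C# dominant ninth sharp five.
- root: C#
- major 3rd: E#
- augmented 5th: G##
- minor 7th: B
- major 9th: D#

C#, E#, G##, B, D#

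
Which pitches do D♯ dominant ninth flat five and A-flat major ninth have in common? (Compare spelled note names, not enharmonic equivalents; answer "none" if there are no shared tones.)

D♯ dominant ninth flat five = D-sharp, F-double-sharp, A, C-sharp, E-sharp.
A-flat major ninth = A-flat, C, E-flat, G, B-flat.
Shared: none.

none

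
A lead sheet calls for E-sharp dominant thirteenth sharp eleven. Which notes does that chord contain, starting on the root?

E♯, G𝄪, B♯, D♯, F𝄪, A𝄪, C𝄪

E-sharp dominant thirteenth sharp eleven is a dominant thirteenth sharp eleven built on E♯.
- root: E♯
- major 3rd: G𝄪
- perfect 5th: B♯
- minor 7th: D♯
- major 9th: F𝄪
- augmented 11th: A𝄪
- major 13th: C𝄪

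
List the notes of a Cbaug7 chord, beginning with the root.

Cb – Eb – G – Bbb

Root Cb, quality augmented seventh:
Root: Cb
Major 3rd (3rd): Eb
Augmented 5th (5th): G
Minor 7th (7th): Bbb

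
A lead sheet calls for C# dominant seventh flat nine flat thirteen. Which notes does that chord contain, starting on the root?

C# dominant seventh flat nine flat thirteen is a dominant seventh flat nine flat thirteen built on C-sharp.
root → C-sharp
3rd (major 3rd) → E-sharp
5th (perfect 5th) → G-sharp
7th (minor 7th) → B
9th (minor 9th) → D
13th (minor 13th) → A

C-sharp, E-sharp, G-sharp, B, D, A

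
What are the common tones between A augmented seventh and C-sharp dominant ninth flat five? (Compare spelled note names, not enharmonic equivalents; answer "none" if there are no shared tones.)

C-sharp  E-sharp  G

A augmented seventh = A, C-sharp, E-sharp, G.
C-sharp dominant ninth flat five = C-sharp, E-sharp, G, B, D-sharp.
Shared: C-sharp, E-sharp, G.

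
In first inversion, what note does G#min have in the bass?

B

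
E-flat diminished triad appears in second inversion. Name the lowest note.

E-flat diminished triad in root position is E-flat–G-flat–B-double-flat.
Second inversion places the fifth in the bass, which is B-double-flat.

B-double-flat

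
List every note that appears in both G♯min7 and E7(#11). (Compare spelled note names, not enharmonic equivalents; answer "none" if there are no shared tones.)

G♯  B

G♯min7: G♯ B D♯ F♯
E7(#11): E G♯ B D A♯
Common to both → G♯, B.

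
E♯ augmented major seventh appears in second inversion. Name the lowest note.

E♯ augmented major seventh = E-sharp–G-double-sharp–B-double-sharp–D-double-sharp. Second inversion → fifth in the bass = B-double-sharp.

B-double-sharp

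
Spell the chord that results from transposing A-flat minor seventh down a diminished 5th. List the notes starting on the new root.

D F A C

A diminished 5th down from A-flat is D, so the new chord is D minor seventh.
D — root
F — minor 3rd
A — perfect 5th
C — minor 7th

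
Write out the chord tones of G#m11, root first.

G♯, B, D♯, F♯, A♯, C♯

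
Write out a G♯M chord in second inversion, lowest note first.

In root position, G♯M is G♯–B♯–D♯.
Second inversion puts the fifth (D♯) in the bass.

D♯, G♯, B♯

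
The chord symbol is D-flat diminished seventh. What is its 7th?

D-flat diminished seventh is built on D-flat; its 7th is a diminished 7th above the root.
A seventh above D uses the letter C, and the diminished 7th above D-flat is C-double-flat.

C-double-flat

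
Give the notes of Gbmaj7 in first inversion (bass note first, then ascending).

B♭  D♭  F  G♭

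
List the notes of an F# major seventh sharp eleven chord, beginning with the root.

F#  A#  C#  E#  B#

F# major seventh sharp eleven: major seventh sharp eleven on F#.
F# — root
A# — major 3rd
C# — perfect 5th
E# — major 7th
B# — augmented 11th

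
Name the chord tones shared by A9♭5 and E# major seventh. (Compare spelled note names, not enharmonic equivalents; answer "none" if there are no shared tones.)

A9♭5: A C# Eb G B
E# major seventh: E# G## B# D##
Common to both → none.

none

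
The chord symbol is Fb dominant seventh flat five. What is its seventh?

Root of Fb dominant seventh flat five = F-flat. The 7th is a minor 7th: F-flat up a minor 7th → E-double-flat.

E-double-flat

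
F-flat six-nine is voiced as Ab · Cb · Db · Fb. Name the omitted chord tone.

The full F-flat six-nine chord is Fb, Ab, Cb, Db, Gb.
Comparing with the voicing, the major 9th (9th) — Gb — is absent.

Gb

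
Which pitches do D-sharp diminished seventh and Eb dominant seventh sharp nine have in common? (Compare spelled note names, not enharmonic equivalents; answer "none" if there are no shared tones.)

D-sharp diminished seventh: D-sharp F-sharp A C
Eb dominant seventh sharp nine: E-flat G B-flat D-flat F-sharp
Common to both → F-sharp.

F-sharp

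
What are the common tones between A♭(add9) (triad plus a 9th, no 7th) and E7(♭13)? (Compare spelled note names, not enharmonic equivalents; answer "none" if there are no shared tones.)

A♭(add9): Ab C Eb Bb
E7(♭13): E G# B D C
Common to both → C.

C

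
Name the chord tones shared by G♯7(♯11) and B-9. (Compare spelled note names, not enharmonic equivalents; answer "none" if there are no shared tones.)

F#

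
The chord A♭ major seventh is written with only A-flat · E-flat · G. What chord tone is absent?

C

A♭ major seventh = A-flat, C, E-flat, G. The voicing lacks the 3rd (major 3rd), C.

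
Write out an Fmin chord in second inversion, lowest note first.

C  F  A♭

In root position, Fmin is F–A♭–C.
Second inversion puts the fifth (C) in the bass.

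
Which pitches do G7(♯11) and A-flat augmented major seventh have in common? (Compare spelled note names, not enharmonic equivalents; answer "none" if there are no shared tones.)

G7(♯11): G B D F C#
A-flat augmented major seventh: Ab C E G
Common to both → G.

G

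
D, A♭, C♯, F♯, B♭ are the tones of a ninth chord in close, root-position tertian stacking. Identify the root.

B♭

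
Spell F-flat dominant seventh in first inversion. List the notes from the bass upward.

F-flat dominant seventh = F-flat–A-flat–C-flat–E-double-flat; first inversion → third (A-flat) lowest.

A-flat – C-flat – E-double-flat – F-flat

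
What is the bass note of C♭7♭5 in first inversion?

C♭7♭5 in root position is Cb–Eb–Gbb–Bbb.
First inversion places the third in the bass, which is Eb.

Eb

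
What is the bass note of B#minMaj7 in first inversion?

D#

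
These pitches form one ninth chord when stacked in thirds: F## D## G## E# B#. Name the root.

E#

Arranged so that each adjacent pair is a third by letter name: E# – G## – B# – D## – F##.
The bottom of that stack, E#, is the root (this is E# major ninth).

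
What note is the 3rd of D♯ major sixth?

D♯ major sixth is built on D-sharp; its 3rd is a major 3rd above the root.
A third above D uses the letter F, and the major 3rd above D-sharp is F-double-sharp.

F-double-sharp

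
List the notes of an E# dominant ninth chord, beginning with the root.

E#, G##, B#, D#, F##

E# dominant ninth is a dominant ninth built on E#.
Root: E#
Major 3rd (3rd): G##
Perfect 5th (5th): B#
Minor 7th (7th): D#
Major 9th (9th): F##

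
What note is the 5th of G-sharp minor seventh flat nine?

D-sharp

Root of G-sharp minor seventh flat nine = G-sharp. The 5th is a perfect 5th: G-sharp up a perfect 5th → D-sharp.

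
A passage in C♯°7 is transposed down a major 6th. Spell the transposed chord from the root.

A major 6th down from C♯ is E, so the new chord is E diminished seventh.
E — root
G — minor 3rd
B♭ — diminished 5th
D♭ — diminished 7th

E, G, B♭, D♭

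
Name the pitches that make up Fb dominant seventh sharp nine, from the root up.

F-flat, A-flat, C-flat, E-double-flat, G

Fb dominant seventh sharp nine is a dominant seventh sharp nine built on F-flat.
F-flat — root
A-flat — major 3rd
C-flat — perfect 5th
E-double-flat — minor 7th
G — augmented 9th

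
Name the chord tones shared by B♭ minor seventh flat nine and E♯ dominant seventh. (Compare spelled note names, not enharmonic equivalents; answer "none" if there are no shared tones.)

B♭ minor seventh flat nine = B-flat, D-flat, F, A-flat, C-flat.
E♯ dominant seventh = E-sharp, G-double-sharp, B-sharp, D-sharp.
Shared: none.

none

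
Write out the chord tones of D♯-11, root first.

D♯-11 is a minor eleventh built on D♯.
- root: D♯
- minor 3rd: F♯
- perfect 5th: A♯
- minor 7th: C♯
- major 9th: E♯
- perfect 11th: G♯

D♯, F♯, A♯, C♯, E♯, G♯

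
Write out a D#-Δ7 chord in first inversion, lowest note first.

F♯, A♯, C𝄪, D♯

In root position, D#-Δ7 is D♯–F♯–A♯–C𝄪.
First inversion puts the third (F♯) in the bass.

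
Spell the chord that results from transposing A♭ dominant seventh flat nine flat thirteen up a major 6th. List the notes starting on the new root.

A major 6th up from A-flat is F, so the new chord is F dominant seventh flat nine flat thirteen.
F — root
A — major 3rd
C — perfect 5th
E-flat — minor 7th
G-flat — minor 9th
D-flat — minor 13th

F, A, C, E-flat, G-flat, D-flat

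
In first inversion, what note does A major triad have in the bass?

C-sharp

A major triad in root position is A–C-sharp–E.
First inversion places the third in the bass, which is C-sharp.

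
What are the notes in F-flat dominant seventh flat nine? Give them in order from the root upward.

F-flat dominant seventh flat nine is a dominant seventh flat nine built on F-flat.
Root: F-flat
Major 3rd (3rd): A-flat
Perfect 5th (5th): C-flat
Minor 7th (7th): E-double-flat
Minor 9th (9th): G-double-flat

F-flat, A-flat, C-flat, E-double-flat, G-double-flat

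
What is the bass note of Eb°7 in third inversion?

Eb°7 in root position is Eb–Gb–Bbb–Dbb.
Third inversion places the seventh in the bass, which is Dbb.

Dbb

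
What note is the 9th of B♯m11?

C##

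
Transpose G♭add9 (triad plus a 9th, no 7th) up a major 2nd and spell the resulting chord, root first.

A major 2nd up from Gb is Ab, so the new chord is Ab added-ninth.
Root: Ab
Major 3rd (3rd): C
Perfect 5th (5th): Eb
Major 9th (9th): Bb

Ab, C, Eb, Bb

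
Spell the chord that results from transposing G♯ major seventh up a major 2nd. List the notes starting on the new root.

G♯ up a major 2nd → A♯. New chord: A♯ major seventh.
- root: A♯
- major 3rd: C𝄪
- perfect 5th: E♯
- major 7th: G𝄪

A♯, C𝄪, E♯, G𝄪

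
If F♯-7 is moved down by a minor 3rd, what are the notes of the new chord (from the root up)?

A minor 3rd down from F♯ is D♯, so the new chord is D♯ minor seventh.
D♯ — root
F♯ — minor 3rd
A♯ — perfect 5th
C♯ — minor 7th

D♯  F♯  A♯  C♯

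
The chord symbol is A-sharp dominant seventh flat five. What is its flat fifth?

A-sharp dominant seventh flat five is built on A-sharp; its 5th is a diminished 5th above the root.
A fifth above A uses the letter E, and the diminished 5th above A-sharp is E.

E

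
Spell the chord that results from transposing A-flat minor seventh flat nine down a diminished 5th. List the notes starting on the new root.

Transposed root: Ab → D (diminished 5th down). So we spell D minor seventh flat nine:
D — root
F — minor 3rd
A — perfect 5th
C — minor 7th
Eb — minor 9th

D  F  A  C  Eb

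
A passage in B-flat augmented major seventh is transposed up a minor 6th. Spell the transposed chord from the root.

Gb  Bb  D  F

A minor 6th up from Bb is Gb, so the new chord is Gb augmented major seventh.
Gb — root
Bb — major 3rd
D — augmented 5th
F — major 7th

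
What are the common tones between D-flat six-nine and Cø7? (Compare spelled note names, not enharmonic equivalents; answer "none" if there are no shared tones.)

Bb Eb

D-flat six-nine = Db, F, Ab, Bb, Eb.
Cø7 = C, Eb, Gb, Bb.
Shared: Bb, Eb.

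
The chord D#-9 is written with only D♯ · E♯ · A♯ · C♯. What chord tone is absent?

F♯

The full D#-9 chord is D♯, F♯, A♯, C♯, E♯.
Comparing with the voicing, the minor 3rd (3rd) — F♯ — is absent.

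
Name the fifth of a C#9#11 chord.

G♯

C#9#11 is built on C♯; its 5th is a perfect 5th above the root.
A fifth above C uses the letter G, and the perfect 5th above C♯ is G♯.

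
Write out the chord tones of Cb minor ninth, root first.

C♭, E𝄫, G♭, B𝄫, D♭

Cb minor ninth: minor ninth on C♭.
C♭ — root
E𝄫 — minor 3rd
G♭ — perfect 5th
B𝄫 — minor 7th
D♭ — major 9th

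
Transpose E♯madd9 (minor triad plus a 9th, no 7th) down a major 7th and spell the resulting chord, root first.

E# down a major 7th → F#. New chord: F# minor added-ninth.
root → F#
3rd (minor 3rd) → A
5th (perfect 5th) → C#
9th (major 9th) → G#

F# – A – C# – G#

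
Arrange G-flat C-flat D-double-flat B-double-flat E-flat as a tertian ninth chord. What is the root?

C-flat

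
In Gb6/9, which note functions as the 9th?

Gb6/9 is built on Gb; its 9th is a major 9th above the root.
A second above G uses the letter A, and the major 9th above Gb is Ab.

Ab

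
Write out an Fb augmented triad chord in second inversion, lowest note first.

In root position, Fb augmented triad is F-flat–A-flat–C.
Second inversion puts the fifth (C) in the bass.

C, F-flat, A-flat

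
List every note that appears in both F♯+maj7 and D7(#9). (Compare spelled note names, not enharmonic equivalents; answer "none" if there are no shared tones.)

F♯ E♯

F♯+maj7 = F♯, A♯, C𝄪, E♯.
D7(#9) = D, F♯, A, C, E♯.
Shared: F♯, E♯.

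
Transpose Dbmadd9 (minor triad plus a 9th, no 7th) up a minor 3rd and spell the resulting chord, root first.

Fb  Abb  Cb  Gb

Transposed root: Db → Fb (minor 3rd up). So we spell Fb minor added-ninth:
Fb — root
Abb — minor 3rd
Cb — perfect 5th
Gb — major 9th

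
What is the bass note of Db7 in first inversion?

F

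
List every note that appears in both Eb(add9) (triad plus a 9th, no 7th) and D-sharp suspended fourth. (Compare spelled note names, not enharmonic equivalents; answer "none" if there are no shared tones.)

none

Eb(add9): Eb G Bb F
D-sharp suspended fourth: D# G# A#
Common to both → none.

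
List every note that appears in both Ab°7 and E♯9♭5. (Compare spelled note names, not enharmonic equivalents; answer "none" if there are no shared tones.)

Ab°7 = Ab, Cb, Ebb, Gbb.
E♯9♭5 = E#, G##, B, D#, F##.
Shared: none.

none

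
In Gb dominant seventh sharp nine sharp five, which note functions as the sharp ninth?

Root of Gb dominant seventh sharp nine sharp five = G-flat. The 9th is an augmented 9th: G-flat up an augmented 9th → A.

A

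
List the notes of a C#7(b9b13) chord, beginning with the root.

C♯, E♯, G♯, B, D, A

C#7(b9b13): dominant seventh flat nine flat thirteen on C♯.
C♯ — root
E♯ — major 3rd
G♯ — perfect 5th
B — minor 7th
D — minor 9th
A — minor 13th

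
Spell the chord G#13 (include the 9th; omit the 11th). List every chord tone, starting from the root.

Root G#, quality dominant thirteenth:
G# — root
B# — major 3rd
D# — perfect 5th
F# — minor 7th
A# — major 9th
E# — major 13th

G#, B#, D#, F#, A#, E#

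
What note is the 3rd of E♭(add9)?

G

Root of E♭(add9) = E♭. The 3rd is a major 3rd: E♭ up a major 3rd → G.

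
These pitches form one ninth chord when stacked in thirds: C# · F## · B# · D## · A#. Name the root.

Stacking in thirds gives B# – D## – F## – A# – C#, so B# is the root — B# dominant seventh flat nine.

B#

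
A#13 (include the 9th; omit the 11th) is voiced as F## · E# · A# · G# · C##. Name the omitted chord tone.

B#

A#13 = A#, C##, E#, G#, B#, F##. The voicing lacks the 9th (major 9th), B#.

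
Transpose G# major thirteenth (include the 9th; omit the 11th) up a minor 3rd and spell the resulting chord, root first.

G# up a minor 3rd → B. New chord: B major thirteenth.
root → B
3rd (major 3rd) → D#
5th (perfect 5th) → F#
7th (major 7th) → A#
9th (major 9th) → C#
13th (major 13th) → G#

B D# F# A# C# G#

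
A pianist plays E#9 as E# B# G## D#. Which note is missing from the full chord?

F##

E#9 = E#, G##, B#, D#, F##. The voicing lacks the 9th (major 9th), F##.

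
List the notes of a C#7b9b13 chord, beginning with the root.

C#7b9b13: dominant seventh flat nine flat thirteen on C#.
- root: C#
- major 3rd: E#
- perfect 5th: G#
- minor 7th: B
- minor 9th: D
- minor 13th: A

C#  E#  G#  B  D  A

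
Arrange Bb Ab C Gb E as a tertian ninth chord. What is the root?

Ab

Stacking in thirds gives Ab – C – E – Gb – Bb, so Ab is the root — Ab dominant ninth sharp five.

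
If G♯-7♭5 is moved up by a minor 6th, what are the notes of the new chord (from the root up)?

E  G  Bb  D

G# up a minor 6th → E. New chord: E half-diminished seventh.
Root: E
Minor 3rd (3rd): G
Diminished 5th (5th): Bb
Minor 7th (7th): D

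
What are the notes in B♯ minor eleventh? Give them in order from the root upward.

B#, D#, F##, A#, C##, E#

Root B#, quality minor eleventh:
B# — root
D# — minor 3rd
F## — perfect 5th
A# — minor 7th
C## — major 9th
E# — perfect 11th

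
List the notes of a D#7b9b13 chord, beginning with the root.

D♯, F𝄪, A♯, C♯, E, B

Root D♯, quality dominant seventh flat nine flat thirteen:
- root: D♯
- major 3rd: F𝄪
- perfect 5th: A♯
- minor 7th: C♯
- minor 9th: E
- minor 13th: B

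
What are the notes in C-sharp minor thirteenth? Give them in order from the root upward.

C-sharp, E, G-sharp, B, D-sharp, F-sharp, A-sharp

C-sharp minor thirteenth is a minor thirteenth built on C-sharp.
- root: C-sharp
- minor 3rd: E
- perfect 5th: G-sharp
- minor 7th: B
- major 9th: D-sharp
- perfect 11th: F-sharp
- major 13th: A-sharp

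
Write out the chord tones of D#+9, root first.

D#+9: dominant ninth sharp five on D#.
Root: D#
Major 3rd (3rd): F##
Augmented 5th (5th): A##
Minor 7th (7th): C#
Major 9th (9th): E#

D#, F##, A##, C#, E#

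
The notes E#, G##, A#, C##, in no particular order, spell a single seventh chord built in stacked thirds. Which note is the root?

A#

Stacking in thirds gives A# – C## – E# – G##, so A# is the root — A# major seventh.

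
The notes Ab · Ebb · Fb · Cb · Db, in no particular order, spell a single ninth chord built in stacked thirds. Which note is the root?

Db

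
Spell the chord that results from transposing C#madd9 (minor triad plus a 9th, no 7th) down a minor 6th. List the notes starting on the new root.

Transposed root: C# → E# (minor 6th down). So we spell E# minor added-ninth:
Root: E#
Minor 3rd (3rd): G#
Perfect 5th (5th): B#
Major 9th (9th): F##

E#  G#  B#  F##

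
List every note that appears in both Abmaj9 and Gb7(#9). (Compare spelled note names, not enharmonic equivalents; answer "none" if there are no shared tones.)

Bb

Abmaj9 = Ab, C, Eb, G, Bb.
Gb7(#9) = Gb, Bb, Db, Fb, A.
Shared: Bb.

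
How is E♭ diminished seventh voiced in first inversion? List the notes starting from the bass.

Gb Bbb Dbb Eb

In root position, E♭ diminished seventh is Eb–Gb–Bbb–Dbb.
First inversion puts the third (Gb) in the bass.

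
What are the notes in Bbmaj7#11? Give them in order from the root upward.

Bb – D – F – A – E

Root Bb, quality major seventh sharp eleven:
root → Bb
3rd (major 3rd) → D
5th (perfect 5th) → F
7th (major 7th) → A
11th (augmented 11th) → E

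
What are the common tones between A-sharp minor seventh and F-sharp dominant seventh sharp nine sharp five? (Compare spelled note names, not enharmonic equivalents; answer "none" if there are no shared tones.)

A-sharp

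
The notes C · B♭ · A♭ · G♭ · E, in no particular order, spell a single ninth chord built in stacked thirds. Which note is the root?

A♭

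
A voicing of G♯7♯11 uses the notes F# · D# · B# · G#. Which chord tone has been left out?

G♯7♯11 = G#, B#, D#, F#, C##. The voicing lacks the 11th (augmented 11th), C##.

C##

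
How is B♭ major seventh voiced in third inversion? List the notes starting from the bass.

In root position, B♭ major seventh is B-flat–D–F–A.
Third inversion puts the seventh (A) in the bass.

A B-flat D F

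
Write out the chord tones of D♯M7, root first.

D♯M7 is a major seventh built on D#.
Root: D#
Major 3rd (3rd): F##
Perfect 5th (5th): A#
Major 7th (7th): C##

D# – F## – A# – C##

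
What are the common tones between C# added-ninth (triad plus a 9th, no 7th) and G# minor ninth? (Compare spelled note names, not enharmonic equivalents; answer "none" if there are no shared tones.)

C# added-ninth: C-sharp E-sharp G-sharp D-sharp
G# minor ninth: G-sharp B D-sharp F-sharp A-sharp
Common to both → G-sharp, D-sharp.

G-sharp, D-sharp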